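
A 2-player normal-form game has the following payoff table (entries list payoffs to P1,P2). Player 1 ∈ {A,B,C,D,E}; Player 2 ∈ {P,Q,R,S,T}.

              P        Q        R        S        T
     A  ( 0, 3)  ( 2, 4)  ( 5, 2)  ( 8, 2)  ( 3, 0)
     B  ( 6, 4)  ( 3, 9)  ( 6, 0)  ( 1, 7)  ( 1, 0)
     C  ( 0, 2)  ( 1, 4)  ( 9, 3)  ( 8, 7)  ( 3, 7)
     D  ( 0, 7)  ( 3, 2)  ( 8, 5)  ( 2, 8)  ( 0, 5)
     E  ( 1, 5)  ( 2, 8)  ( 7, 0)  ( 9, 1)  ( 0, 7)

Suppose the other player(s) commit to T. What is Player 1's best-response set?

u_1(A vs T) = 3
u_1(B vs T) = 1
u_1(C vs T) = 3
u_1(D vs T) = 0
u_1(E vs T) = 0
max payoff 3 at {A,C}

BR_1 = {A,C}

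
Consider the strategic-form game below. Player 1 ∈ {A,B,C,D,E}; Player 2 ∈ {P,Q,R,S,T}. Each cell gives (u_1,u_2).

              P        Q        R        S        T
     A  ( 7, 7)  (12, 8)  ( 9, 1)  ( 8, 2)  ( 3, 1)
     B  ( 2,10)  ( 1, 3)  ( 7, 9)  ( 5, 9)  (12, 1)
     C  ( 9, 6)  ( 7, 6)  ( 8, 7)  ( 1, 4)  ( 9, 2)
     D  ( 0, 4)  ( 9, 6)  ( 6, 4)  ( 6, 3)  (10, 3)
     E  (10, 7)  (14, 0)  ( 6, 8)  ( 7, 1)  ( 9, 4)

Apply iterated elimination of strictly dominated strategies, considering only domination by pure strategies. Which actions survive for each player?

Survivors P1:{A,C,E} P2:{P,Q,R}

P2 drop S (P beats it: A:7>2 B:10>9 C:6>4 D:4>3 E:7>1)
P2 drop T (P beats it: A:7>1 B:10>1 C:6>2 D:4>3 E:7>4)
P1 drop B (A beats it: P:7>2 Q:12>1 R:9>7)
P1 drop D (A beats it: P:7>0 Q:12>9 R:9>6)
P1→{A,C,E} P2→{P,Q,R}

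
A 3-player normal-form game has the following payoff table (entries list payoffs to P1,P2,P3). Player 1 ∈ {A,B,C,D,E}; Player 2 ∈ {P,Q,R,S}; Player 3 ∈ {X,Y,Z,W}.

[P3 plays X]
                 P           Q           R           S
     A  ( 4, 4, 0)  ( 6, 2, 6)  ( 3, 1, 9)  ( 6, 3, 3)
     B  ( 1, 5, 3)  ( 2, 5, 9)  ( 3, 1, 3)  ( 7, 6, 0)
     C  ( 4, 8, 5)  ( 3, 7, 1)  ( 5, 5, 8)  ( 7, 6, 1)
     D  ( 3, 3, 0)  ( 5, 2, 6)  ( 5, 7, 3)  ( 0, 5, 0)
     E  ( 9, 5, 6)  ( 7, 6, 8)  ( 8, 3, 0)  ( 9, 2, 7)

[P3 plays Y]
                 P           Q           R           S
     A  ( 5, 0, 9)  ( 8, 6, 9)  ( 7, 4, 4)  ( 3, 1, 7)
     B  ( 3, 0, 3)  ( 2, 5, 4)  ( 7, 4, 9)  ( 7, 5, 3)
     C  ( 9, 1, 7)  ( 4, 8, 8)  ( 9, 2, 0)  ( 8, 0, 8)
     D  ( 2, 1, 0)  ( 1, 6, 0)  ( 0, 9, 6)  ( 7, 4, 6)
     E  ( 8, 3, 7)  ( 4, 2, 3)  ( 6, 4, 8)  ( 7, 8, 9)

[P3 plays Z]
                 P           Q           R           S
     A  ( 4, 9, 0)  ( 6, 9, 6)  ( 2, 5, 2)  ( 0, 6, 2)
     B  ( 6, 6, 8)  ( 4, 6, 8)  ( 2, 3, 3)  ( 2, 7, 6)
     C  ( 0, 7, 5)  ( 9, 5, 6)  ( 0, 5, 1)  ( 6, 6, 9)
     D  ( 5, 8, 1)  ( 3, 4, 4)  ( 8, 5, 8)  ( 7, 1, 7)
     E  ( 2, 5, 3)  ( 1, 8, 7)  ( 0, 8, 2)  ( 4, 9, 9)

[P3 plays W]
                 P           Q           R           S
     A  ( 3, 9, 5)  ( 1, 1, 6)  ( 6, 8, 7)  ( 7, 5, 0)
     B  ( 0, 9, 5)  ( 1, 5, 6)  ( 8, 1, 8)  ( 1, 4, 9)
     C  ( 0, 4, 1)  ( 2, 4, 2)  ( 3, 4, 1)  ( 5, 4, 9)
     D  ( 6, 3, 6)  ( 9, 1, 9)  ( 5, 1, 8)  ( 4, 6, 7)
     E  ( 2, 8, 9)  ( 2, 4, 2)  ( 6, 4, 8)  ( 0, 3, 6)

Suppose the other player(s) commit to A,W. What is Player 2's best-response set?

u_2(P vs A,W) = 9
u_2(Q vs A,W) = 1
u_2(R vs A,W) = 8
u_2(S vs A,W) = 5
max payoff 9 at {P}

BR_2 = {P}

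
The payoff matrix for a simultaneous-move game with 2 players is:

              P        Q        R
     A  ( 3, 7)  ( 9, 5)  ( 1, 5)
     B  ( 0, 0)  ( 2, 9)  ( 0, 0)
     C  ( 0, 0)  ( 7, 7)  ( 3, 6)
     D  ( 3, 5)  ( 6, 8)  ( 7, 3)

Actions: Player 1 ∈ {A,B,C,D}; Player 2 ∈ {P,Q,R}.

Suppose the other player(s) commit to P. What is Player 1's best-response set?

argmax u_1 = {A,D}

u_1(A vs P) = 3
u_1(B vs P) = 0
u_1(C vs P) = 0
u_1(D vs P) = 3
max payoff 3 at {A,D}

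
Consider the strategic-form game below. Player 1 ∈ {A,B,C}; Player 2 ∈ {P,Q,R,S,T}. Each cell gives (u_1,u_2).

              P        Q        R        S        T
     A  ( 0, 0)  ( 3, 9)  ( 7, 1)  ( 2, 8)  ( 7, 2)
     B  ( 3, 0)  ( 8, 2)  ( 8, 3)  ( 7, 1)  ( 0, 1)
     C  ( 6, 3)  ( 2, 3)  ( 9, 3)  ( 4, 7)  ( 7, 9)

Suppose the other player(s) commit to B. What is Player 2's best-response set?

u_2(P vs B) = 0
u_2(Q vs B) = 2
u_2(R vs B) = 3
u_2(S vs B) = 1
u_2(T vs B) = 1
max payoff 3 at {R}

P2 best: {R}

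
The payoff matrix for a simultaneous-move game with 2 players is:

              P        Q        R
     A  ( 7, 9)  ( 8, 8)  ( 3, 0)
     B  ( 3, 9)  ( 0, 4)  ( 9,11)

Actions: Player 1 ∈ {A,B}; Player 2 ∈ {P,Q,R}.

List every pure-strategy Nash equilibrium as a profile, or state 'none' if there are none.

(A,P): NE
(A,Q): not NE [P2→P gives 9>8]
(A,R): not NE [P1→B gives 9>3; P2→P gives 9>0]
(B,P): not NE [P1→A gives 7>3; P2→R gives 11>9]
(B,Q): not NE [P1→A gives 8>0; P2→R gives 11>4]
(B,R): NE

NE set: (A,P), (B,R)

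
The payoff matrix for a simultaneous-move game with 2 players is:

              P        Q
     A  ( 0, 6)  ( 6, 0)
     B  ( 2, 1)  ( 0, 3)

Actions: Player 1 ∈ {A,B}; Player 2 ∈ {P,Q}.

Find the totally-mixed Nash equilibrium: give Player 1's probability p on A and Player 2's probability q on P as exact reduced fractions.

p=1/4, q=3/4

P1 indiff ⇒ q·0+(1-q)·6 = q·2+(1-q)·0 ⇒ q(-2) = (1-q)(-6) ⇒ q = 3/4
P2 indiff ⇒ p·6+(1-p)·1 = p·0+(1-p)·3 ⇒ p(6) = (1-p)(2) ⇒ p = 1/4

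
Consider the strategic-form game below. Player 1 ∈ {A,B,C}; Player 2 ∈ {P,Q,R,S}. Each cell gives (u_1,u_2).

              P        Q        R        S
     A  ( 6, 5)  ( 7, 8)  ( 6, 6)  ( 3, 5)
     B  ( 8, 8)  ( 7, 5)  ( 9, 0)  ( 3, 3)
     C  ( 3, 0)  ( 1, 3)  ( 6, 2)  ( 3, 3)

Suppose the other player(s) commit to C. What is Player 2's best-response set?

argmax u_2 = {Q,S}

u_2(P vs C) = 0
u_2(Q vs C) = 3
u_2(R vs C) = 2
u_2(S vs C) = 3
max payoff 3 at {Q,S}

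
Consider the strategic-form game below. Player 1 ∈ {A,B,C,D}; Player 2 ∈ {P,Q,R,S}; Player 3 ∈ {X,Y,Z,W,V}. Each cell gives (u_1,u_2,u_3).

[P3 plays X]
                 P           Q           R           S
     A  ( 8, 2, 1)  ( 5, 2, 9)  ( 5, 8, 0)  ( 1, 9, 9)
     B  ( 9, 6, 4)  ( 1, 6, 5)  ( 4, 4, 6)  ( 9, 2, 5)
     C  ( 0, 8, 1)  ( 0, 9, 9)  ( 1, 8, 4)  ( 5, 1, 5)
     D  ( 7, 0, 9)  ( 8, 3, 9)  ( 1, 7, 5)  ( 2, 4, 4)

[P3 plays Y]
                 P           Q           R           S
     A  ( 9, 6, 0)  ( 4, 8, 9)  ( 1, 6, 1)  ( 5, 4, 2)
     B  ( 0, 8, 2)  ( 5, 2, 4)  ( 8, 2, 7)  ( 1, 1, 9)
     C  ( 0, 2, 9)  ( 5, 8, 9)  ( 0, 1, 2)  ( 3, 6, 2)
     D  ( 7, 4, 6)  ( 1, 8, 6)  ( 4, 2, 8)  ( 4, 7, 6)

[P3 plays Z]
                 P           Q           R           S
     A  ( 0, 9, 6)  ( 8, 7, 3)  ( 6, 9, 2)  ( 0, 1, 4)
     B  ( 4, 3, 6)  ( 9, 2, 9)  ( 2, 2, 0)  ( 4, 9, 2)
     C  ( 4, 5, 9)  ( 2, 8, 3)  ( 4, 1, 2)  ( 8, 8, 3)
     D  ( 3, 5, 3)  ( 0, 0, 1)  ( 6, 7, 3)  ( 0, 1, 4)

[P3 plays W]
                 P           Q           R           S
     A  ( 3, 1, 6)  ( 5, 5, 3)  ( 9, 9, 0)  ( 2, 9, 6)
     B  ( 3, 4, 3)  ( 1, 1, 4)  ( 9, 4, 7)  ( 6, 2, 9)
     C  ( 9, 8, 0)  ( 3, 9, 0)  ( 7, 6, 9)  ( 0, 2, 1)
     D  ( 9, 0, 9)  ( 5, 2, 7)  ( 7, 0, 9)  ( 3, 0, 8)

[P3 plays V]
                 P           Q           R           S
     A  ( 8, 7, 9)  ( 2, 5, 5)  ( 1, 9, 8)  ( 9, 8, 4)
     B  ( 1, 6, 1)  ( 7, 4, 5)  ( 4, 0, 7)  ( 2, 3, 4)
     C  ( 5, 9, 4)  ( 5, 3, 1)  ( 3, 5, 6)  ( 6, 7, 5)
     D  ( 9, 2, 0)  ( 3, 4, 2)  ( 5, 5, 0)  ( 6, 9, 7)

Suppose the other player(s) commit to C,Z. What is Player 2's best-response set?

u_2(P vs C,Z) = 5
u_2(Q vs C,Z) = 8
u_2(R vs C,Z) = 1
u_2(S vs C,Z) = 8
max payoff 8 at {Q,S}

BR_2 = {Q,S}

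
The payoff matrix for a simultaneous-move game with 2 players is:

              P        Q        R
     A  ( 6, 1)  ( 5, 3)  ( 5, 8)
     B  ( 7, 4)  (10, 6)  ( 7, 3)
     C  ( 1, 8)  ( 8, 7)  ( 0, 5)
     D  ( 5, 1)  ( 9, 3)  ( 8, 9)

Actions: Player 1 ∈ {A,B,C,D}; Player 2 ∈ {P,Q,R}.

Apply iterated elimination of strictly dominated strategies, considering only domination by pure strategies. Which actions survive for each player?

Remaining: P1:{B,D} P2:{Q,R}

P1 drop A (B beats it: P:7>6 Q:10>5 R:7>5)
P1 drop C (B beats it: P:7>1 Q:10>8 R:7>0)
P2 drop P (Q beats it: B:6>4 D:3>1)
P1→{B,D} P2→{Q,R}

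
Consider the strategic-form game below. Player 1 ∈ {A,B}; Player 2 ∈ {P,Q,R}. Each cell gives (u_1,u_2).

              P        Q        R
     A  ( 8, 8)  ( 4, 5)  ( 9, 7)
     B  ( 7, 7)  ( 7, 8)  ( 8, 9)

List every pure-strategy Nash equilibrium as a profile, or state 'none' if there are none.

NE set: (A,P)

(A,P): NE
(A,Q): not NE [P1→B gives 7>4; P2→P gives 8>5]
(A,R): not NE [P2→P gives 8>7]
(B,P): not NE [P1→A gives 8>7; P2→R gives 9>7]
(B,Q): not NE [P2→R gives 9>8]
(B,R): not NE [P1→A gives 9>8]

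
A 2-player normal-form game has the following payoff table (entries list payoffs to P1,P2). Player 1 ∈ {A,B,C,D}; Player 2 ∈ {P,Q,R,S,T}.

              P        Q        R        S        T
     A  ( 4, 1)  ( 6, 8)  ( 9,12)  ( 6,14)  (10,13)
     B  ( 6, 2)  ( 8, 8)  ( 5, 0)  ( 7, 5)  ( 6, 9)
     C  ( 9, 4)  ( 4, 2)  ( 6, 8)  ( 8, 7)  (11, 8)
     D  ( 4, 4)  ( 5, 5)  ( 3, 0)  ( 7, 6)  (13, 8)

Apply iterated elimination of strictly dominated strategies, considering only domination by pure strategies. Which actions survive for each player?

P2 drop P (S beats it: A:14>1 B:5>2 C:7>4 D:6>4)
P2 drop Q (T beats it: A:13>8 B:9>8 C:8>2 D:8>5)
P1 drop B (C beats it: R:6>5 S:8>7 T:11>6)
P1→{A,C,D} P2→{R,S,T}

IESDS → P1:{A,C,D} P2:{R,S,T}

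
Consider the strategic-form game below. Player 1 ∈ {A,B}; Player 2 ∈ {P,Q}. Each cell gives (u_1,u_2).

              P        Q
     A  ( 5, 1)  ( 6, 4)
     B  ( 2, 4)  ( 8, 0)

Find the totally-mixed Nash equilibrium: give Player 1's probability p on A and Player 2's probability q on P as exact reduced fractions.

P1 mixes 4/7 on A; P2 mixes 2/5 on P

P1 indiff ⇒ q·5+(1-q)·6 = q·2+(1-q)·8 ⇒ q(3) = (1-q)(2) ⇒ q = 2/5
P2 indiff ⇒ p·1+(1-p)·4 = p·4+(1-p)·0 ⇒ p(-3) = (1-p)(-4) ⇒ p = 4/7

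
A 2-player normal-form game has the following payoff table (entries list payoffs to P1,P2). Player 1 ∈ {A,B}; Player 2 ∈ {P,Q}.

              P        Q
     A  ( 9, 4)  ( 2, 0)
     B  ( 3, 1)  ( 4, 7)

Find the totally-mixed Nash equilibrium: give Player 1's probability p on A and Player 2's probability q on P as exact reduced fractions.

(p,q) = (3/5, 1/4)

P1 indiff ⇒ q·9+(1-q)·2 = q·3+(1-q)·4 ⇒ q(6) = (1-q)(2) ⇒ q = 1/4
P2 indiff ⇒ p·4+(1-p)·1 = p·0+(1-p)·7 ⇒ p(4) = (1-p)(6) ⇒ p = 3/5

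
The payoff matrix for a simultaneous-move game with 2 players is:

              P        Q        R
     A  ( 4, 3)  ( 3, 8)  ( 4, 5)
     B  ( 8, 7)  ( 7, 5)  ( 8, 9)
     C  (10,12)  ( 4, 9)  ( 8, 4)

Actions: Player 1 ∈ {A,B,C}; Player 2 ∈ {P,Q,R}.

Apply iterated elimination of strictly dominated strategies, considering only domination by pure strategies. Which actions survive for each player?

Survivors P1:{B,C} P2:{P,R}

P1 drop A (B beats it: P:8>4 Q:7>3 R:8>4)
P2 drop Q (P beats it: B:7>5 C:12>9)
P1→{B,C} P2→{P,R}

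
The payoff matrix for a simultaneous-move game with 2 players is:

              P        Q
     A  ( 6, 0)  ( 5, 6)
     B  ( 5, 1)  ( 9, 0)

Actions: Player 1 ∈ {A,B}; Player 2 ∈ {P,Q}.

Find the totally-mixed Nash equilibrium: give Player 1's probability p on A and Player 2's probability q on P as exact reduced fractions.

P1 mixes 1/7 on A; P2 mixes 4/5 on P

P1 indiff ⇒ q·6+(1-q)·5 = q·5+(1-q)·9 ⇒ q(1) = (1-q)(4) ⇒ q = 4/5
P2 indiff ⇒ p·0+(1-p)·1 = p·6+(1-p)·0 ⇒ p(-6) = (1-p)(-1) ⇒ p = 1/7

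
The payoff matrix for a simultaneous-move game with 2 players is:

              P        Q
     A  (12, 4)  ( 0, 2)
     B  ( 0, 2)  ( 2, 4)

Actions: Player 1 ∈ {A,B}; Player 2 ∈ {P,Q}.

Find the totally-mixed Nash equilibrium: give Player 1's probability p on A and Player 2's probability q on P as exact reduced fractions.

P1 indiff ⇒ q·12+(1-q)·0 = q·0+(1-q)·2 ⇒ q(12) = (1-q)(2) ⇒ q = 1/7
P2 indiff ⇒ p·4+(1-p)·2 = p·2+(1-p)·4 ⇒ p(2) = (1-p)(2) ⇒ p = 1/2

(p,q) = (1/2, 1/7)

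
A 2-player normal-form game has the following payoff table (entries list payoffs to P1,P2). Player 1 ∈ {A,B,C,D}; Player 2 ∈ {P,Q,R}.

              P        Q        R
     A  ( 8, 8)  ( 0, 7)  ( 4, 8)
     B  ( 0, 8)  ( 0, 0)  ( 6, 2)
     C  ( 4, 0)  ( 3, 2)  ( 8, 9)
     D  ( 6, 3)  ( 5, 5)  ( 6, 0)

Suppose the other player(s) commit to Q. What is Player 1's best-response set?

BR_1 = {D}

u_1(A vs Q) = 0
u_1(B vs Q) = 0
u_1(C vs Q) = 3
u_1(D vs Q) = 5
max payoff 5 at {D}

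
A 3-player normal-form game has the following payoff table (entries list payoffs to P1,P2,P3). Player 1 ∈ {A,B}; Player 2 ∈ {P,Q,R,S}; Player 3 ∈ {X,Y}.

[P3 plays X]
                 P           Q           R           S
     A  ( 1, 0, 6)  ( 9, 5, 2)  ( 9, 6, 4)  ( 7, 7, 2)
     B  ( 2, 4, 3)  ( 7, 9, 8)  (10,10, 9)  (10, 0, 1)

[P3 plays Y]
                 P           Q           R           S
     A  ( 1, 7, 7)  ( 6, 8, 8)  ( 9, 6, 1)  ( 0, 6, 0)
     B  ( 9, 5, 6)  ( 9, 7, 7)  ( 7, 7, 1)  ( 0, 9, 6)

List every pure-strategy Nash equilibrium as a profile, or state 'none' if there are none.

NE set: (B,R,X), (B,S,Y)

(A,P,X): not NE [P1→B gives 2>1; P2→S gives 7>0; P3→Y gives 7>6]
(A,P,Y): not NE [P1→B gives 9>1; P2→Q gives 8>7]
(A,Q,X): not NE [P2→S gives 7>5; P3→Y gives 8>2]
(A,Q,Y): not NE [P1→B gives 9>6]
(A,R,X): not NE [P1→B gives 10>9; P2→S gives 7>6]
(A,R,Y): not NE [P2→Q gives 8>6; P3→X gives 4>1]
(A,S,X): not NE [P1→B gives 10>7]
(A,S,Y): not NE [P2→Q gives 8>6; P3→X gives 2>0]
(B,P,X): not NE [P2→R gives 10>4; P3→Y gives 6>3]
(B,P,Y): not NE [P2→S gives 9>5]
(B,Q,X): not NE [P1→A gives 9>7; P2→R gives 10>9]
(B,Q,Y): not NE [P2→S gives 9>7; P3→X gives 8>7]
(B,R,X): NE
(B,R,Y): not NE [P1→A gives 9>7; P2→S gives 9>7; P3→X gives 9>1]
(B,S,X): not NE [P2→R gives 10>0; P3→Y gives 6>1]
(B,S,Y): NE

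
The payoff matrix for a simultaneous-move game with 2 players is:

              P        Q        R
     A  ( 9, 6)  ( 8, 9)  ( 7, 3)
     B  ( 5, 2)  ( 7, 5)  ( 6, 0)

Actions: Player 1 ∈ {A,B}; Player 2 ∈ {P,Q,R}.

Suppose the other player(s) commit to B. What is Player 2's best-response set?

argmax u_2 = {Q}

u_2(P vs B) = 2
u_2(Q vs B) = 5
u_2(R vs B) = 0
max payoff 5 at {Q}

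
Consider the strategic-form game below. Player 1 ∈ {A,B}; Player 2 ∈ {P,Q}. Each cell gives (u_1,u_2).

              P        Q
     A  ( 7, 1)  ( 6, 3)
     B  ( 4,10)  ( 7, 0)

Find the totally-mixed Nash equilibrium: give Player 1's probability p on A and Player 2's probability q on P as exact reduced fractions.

P1 indiff ⇒ q·7+(1-q)·6 = q·4+(1-q)·7 ⇒ q(3) = (1-q)(1) ⇒ q = 1/4
P2 indiff ⇒ p·1+(1-p)·10 = p·3+(1-p)·0 ⇒ p(-2) = (1-p)(-10) ⇒ p = 5/6

(p,q) = (5/6, 1/4)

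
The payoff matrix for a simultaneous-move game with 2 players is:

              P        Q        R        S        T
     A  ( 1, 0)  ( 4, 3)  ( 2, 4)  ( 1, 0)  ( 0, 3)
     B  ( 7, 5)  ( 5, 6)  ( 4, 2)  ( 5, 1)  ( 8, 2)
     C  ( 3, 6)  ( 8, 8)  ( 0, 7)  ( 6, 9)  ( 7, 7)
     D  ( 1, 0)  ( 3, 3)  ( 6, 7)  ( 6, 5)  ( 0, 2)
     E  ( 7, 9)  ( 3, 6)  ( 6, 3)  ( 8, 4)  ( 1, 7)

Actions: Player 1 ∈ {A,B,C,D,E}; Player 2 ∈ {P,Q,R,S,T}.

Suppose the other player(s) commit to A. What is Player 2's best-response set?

argmax u_2 = {R}

u_2(P vs A) = 0
u_2(Q vs A) = 3
u_2(R vs A) = 4
u_2(S vs A) = 0
u_2(T vs A) = 3
max payoff 4 at {R}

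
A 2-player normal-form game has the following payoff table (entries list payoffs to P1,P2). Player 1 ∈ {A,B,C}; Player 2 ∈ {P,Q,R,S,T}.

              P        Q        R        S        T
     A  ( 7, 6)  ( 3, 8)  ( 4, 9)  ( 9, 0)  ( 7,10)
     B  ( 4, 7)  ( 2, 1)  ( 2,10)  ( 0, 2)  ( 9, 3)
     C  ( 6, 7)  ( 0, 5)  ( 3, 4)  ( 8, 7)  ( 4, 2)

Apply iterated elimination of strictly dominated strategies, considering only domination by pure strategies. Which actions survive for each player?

P1 drop C (A beats it: P:7>6 Q:3>0 R:4>3 S:9>8 T:7>4)
P2 drop P (R beats it: A:9>6 B:10>7)
P2 drop Q (R beats it: A:9>8 B:10>1)
P2 drop S (R beats it: A:9>0 B:10>2)
P1→{A,B} P2→{R,T}

Survivors P1:{A,B} P2:{R,T}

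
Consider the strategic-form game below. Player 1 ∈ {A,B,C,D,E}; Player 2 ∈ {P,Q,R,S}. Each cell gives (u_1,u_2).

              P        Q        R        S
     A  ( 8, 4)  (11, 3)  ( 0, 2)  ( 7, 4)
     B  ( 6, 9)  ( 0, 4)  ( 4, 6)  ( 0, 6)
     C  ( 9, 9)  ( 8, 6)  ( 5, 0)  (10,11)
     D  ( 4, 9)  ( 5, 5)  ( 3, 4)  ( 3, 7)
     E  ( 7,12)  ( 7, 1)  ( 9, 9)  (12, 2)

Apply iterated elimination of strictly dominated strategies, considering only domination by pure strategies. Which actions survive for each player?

Remaining: P1:{C,E} P2:{P,S}

P1 drop B (C beats it: P:9>6 Q:8>0 R:5>4 S:10>0)
P1 drop D (C beats it: P:9>4 Q:8>5 R:5>3 S:10>3)
P2 drop Q (P beats it: A:4>3 C:9>6 E:12>1)
P1 drop A (C beats it: P:9>8 R:5>0 S:10>7)
P2 drop R (P beats it: C:9>0 E:12>9)
P1→{C,E} P2→{P,S}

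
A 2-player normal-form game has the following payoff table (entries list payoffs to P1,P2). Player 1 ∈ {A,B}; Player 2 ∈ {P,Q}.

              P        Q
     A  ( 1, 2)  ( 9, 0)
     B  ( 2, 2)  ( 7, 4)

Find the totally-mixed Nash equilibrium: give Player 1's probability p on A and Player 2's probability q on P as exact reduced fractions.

P1 indiff ⇒ q·1+(1-q)·9 = q·2+(1-q)·7 ⇒ q(-1) = (1-q)(-2) ⇒ q = 2/3
P2 indiff ⇒ p·2+(1-p)·2 = p·0+(1-p)·4 ⇒ p(2) = (1-p)(2) ⇒ p = 1/2

P1 mixes 1/2 on A; P2 mixes 2/3 on P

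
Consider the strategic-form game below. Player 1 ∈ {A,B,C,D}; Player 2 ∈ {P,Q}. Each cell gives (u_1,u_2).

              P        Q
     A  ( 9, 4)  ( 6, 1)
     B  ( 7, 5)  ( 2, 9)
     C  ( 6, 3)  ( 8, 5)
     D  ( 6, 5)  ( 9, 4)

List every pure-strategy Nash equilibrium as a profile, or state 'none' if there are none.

(A,P): NE
(A,Q): not NE [P1→D gives 9>6; P2→P gives 4>1]
(B,P): not NE [P1→A gives 9>7; P2→Q gives 9>5]
(B,Q): not NE [P1→D gives 9>2]
(C,P): not NE [P1→A gives 9>6; P2→Q gives 5>3]
(C,Q): not NE [P1→D gives 9>8]
(D,P): not NE [P1→A gives 9>6]
(D,Q): not NE [P2→P gives 5>4]

NE set: (A,P)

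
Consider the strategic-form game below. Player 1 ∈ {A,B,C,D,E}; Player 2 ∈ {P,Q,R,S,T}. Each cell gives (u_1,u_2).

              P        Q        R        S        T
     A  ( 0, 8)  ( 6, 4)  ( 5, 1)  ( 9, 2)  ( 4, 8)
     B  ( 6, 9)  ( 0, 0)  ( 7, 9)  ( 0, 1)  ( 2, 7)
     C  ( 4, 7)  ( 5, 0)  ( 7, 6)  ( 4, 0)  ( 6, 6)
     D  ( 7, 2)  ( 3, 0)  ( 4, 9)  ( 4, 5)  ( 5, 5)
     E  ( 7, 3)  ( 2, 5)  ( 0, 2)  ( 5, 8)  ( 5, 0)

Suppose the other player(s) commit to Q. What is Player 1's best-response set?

argmax u_1 = {A}

u_1(A vs Q) = 6
u_1(B vs Q) = 0
u_1(C vs Q) = 5
u_1(D vs Q) = 3
u_1(E vs Q) = 2
max payoff 6 at {A}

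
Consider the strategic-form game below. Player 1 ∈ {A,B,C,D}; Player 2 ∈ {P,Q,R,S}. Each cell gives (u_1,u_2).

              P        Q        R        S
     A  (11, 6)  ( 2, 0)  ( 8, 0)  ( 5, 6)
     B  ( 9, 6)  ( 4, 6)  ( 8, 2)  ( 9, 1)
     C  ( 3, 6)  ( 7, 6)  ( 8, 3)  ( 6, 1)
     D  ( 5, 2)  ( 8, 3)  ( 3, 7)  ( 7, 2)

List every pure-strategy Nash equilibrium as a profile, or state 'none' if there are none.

Nash profiles: (A,P)

(A,P): NE
(A,Q): not NE [P1→D gives 8>2; P2→S gives 6>0]
(A,R): not NE [P2→S gives 6>0]
(A,S): not NE [P1→B gives 9>5]
(B,P): not NE [P1→A gives 11>9]
(B,Q): not NE [P1→D gives 8>4]
(B,R): not NE [P2→Q gives 6>2]
(B,S): not NE [P2→Q gives 6>1]
(C,P): not NE [P1→A gives 11>3]
(C,Q): not NE [P1→D gives 8>7]
(C,R): not NE [P2→Q gives 6>3]
(C,S): not NE [P1→B gives 9>6; P2→Q gives 6>1]
(D,P): not NE [P1→A gives 11>5; P2→R gives 7>2]
(D,Q): not NE [P2→R gives 7>3]
(D,R): not NE [P1→C gives 8>3]
(D,S): not NE [P1→B gives 9>7; P2→R gives 7>2]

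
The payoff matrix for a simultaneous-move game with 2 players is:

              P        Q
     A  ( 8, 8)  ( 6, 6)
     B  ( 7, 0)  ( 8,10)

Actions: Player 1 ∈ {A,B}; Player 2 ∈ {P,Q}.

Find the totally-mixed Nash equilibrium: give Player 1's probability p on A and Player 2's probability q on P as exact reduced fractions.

P1 indiff ⇒ q·8+(1-q)·6 = q·7+(1-q)·8 ⇒ q(1) = (1-q)(2) ⇒ q = 2/3
P2 indiff ⇒ p·8+(1-p)·0 = p·6+(1-p)·10 ⇒ p(2) = (1-p)(10) ⇒ p = 5/6

p=5/6, q=2/3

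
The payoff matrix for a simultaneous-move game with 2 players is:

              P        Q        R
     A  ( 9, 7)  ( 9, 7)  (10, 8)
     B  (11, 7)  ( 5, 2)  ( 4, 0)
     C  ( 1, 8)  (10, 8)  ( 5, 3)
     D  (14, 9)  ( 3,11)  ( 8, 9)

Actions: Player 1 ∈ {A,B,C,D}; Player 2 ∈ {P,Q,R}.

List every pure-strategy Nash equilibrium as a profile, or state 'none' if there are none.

Nash profiles: (A,R), (C,Q)

(A,P): not NE [P1→D gives 14>9; P2→R gives 8>7]
(A,Q): not NE [P1→C gives 10>9; P2→R gives 8>7]
(A,R): NE
(B,P): not NE [P1→D gives 14>11]
(B,Q): not NE [P1→C gives 10>5; P2→P gives 7>2]
(B,R): not NE [P1→A gives 10>4; P2→P gives 7>0]
(C,P): not NE [P1→D gives 14>1]
(C,Q): NE
(C,R): not NE [P1→A gives 10>5; P2→Q gives 8>3]
(D,P): not NE [P2→Q gives 11>9]
(D,Q): not NE [P1→C gives 10>3]
(D,R): not NE [P1→A gives 10>8; P2→Q gives 11>9]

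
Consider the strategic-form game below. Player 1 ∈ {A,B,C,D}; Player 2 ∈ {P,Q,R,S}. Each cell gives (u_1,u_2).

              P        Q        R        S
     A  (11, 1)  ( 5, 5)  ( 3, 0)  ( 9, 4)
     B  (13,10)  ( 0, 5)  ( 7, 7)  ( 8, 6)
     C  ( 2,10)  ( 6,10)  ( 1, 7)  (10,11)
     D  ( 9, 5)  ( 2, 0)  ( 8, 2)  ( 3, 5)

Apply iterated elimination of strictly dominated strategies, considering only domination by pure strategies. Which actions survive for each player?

Survivors P1:{A,B,C} P2:{P,Q,S}

P2 drop R (P beats it: A:1>0 B:10>7 C:10>7 D:5>2)
P1 drop D (A beats it: P:11>9 Q:5>2 S:9>3)
P1→{A,B,C} P2→{P,Q,S}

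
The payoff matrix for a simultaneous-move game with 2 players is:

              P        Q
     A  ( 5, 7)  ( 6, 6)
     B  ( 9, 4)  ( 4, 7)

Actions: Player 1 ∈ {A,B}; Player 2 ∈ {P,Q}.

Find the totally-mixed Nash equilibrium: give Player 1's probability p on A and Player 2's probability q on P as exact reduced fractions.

(p,q) = (3/4, 1/3)

P1 indiff ⇒ q·5+(1-q)·6 = q·9+(1-q)·4 ⇒ q(-4) = (1-q)(-2) ⇒ q = 1/3
P2 indiff ⇒ p·7+(1-p)·4 = p·6+(1-p)·7 ⇒ p(1) = (1-p)(3) ⇒ p = 3/4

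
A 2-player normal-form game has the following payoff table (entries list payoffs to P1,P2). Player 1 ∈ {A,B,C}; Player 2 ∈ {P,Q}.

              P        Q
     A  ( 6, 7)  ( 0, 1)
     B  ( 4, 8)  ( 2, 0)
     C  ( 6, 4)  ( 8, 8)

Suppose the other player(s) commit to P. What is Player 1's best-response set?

u_1(A vs P) = 6
u_1(B vs P) = 4
u_1(C vs P) = 6
max payoff 6 at {A,C}

P1 best: {A,C}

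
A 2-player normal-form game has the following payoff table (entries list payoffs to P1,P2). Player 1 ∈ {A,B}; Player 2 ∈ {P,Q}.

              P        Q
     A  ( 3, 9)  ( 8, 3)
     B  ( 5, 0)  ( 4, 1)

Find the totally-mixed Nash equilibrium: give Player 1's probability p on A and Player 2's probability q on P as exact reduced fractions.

(p,q) = (1/7, 2/3)

P1 indiff ⇒ q·3+(1-q)·8 = q·5+(1-q)·4 ⇒ q(-2) = (1-q)(-4) ⇒ q = 2/3
P2 indiff ⇒ p·9+(1-p)·0 = p·3+(1-p)·1 ⇒ p(6) = (1-p)(1) ⇒ p = 1/7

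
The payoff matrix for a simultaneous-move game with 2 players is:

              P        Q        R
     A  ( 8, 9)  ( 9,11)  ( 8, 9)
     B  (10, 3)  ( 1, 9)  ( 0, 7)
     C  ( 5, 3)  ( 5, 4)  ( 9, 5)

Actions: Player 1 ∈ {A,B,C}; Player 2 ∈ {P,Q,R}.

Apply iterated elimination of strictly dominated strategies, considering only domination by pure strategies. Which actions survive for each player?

P2 drop P (Q beats it: A:11>9 B:9>3 C:4>3)
P1 drop B (A beats it: Q:9>1 R:8>0)
P1→{A,C} P2→{Q,R}

IESDS → P1:{A,C} P2:{Q,R}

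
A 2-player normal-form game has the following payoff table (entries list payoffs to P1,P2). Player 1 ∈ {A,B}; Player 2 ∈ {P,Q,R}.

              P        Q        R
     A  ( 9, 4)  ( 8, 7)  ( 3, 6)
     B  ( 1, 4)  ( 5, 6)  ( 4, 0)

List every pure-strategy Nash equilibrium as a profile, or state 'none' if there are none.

(A,P): not NE [P2→Q gives 7>4]
(A,Q): NE
(A,R): not NE [P1→B gives 4>3; P2→Q gives 7>6]
(B,P): not NE [P1→A gives 9>1; P2→Q gives 6>4]
(B,Q): not NE [P1→A gives 8>5]
(B,R): not NE [P2→Q gives 6>0]

PSNE = {(A,Q)}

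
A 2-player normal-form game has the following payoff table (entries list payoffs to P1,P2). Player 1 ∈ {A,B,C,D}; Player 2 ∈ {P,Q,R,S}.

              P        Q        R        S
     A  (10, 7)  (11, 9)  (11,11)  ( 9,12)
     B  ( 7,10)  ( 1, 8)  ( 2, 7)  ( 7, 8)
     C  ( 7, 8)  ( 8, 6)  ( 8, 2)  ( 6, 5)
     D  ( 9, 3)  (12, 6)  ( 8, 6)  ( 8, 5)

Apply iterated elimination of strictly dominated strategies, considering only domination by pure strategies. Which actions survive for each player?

P1 drop B (A beats it: P:10>7 Q:11>1 R:11>2 S:9>7)
P1 drop C (A beats it: P:10>7 Q:11>8 R:11>8 S:9>6)
P2 drop P (Q beats it: A:9>7 D:6>3)
P1→{A,D} P2→{Q,R,S}

Remaining: P1:{A,D} P2:{Q,R,S}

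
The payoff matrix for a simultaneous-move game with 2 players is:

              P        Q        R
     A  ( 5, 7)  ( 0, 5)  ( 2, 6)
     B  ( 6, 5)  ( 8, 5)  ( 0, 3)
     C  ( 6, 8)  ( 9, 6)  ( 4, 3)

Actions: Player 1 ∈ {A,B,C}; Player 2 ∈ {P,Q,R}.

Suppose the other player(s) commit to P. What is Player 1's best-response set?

P1 best: {B,C}

u_1(A vs P) = 5
u_1(B vs P) = 6
u_1(C vs P) = 6
max payoff 6 at {B,C}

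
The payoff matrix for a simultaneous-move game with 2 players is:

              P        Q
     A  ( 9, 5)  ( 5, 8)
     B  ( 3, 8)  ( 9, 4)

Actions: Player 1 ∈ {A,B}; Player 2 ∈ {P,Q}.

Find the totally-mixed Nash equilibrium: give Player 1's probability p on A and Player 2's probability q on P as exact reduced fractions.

P1 mixes 4/7 on A; P2 mixes 2/5 on P

P1 indiff ⇒ q·9+(1-q)·5 = q·3+(1-q)·9 ⇒ q(6) = (1-q)(4) ⇒ q = 2/5
P2 indiff ⇒ p·5+(1-p)·8 = p·8+(1-p)·4 ⇒ p(-3) = (1-p)(-4) ⇒ p = 4/7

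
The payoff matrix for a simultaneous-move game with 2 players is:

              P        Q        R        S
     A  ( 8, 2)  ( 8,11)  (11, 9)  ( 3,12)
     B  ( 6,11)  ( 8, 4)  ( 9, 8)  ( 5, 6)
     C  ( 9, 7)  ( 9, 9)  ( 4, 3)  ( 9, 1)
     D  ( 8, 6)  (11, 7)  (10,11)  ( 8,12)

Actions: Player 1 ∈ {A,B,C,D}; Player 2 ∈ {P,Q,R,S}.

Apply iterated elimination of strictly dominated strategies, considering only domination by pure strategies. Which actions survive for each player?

IESDS → P1:{A,C,D} P2:{Q,R,S}

P1 drop B (D beats it: P:8>6 Q:11>8 R:10>9 S:8>5)
P2 drop P (Q beats it: A:11>2 C:9>7 D:7>6)
P1→{A,C,D} P2→{Q,R,S}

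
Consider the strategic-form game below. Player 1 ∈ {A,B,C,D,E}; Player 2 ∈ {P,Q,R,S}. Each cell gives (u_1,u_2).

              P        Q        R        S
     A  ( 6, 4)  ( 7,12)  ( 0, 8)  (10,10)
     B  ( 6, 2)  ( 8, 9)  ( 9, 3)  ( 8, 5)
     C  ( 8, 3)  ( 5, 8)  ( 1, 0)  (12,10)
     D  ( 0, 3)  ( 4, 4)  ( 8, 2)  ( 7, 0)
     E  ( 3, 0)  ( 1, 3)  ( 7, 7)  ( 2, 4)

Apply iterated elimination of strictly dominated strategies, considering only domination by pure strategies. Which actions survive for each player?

Remaining: P1:{A,B,C} P2:{Q,S}

P1 drop D (B beats it: P:6>0 Q:8>4 R:9>8 S:8>7)
P1 drop E (B beats it: P:6>3 Q:8>1 R:9>7 S:8>2)
P2 drop P (Q beats it: A:12>4 B:9>2 C:8>3)
P2 drop R (Q beats it: A:12>8 B:9>3 C:8>0)
P1→{A,B,C} P2→{Q,S}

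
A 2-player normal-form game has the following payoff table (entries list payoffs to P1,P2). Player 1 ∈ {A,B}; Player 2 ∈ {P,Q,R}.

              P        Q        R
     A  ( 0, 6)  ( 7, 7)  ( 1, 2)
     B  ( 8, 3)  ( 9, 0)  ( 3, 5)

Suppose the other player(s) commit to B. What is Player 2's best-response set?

u_2(P vs B) = 3
u_2(Q vs B) = 0
u_2(R vs B) = 5
max payoff 5 at {R}

argmax u_2 = {R}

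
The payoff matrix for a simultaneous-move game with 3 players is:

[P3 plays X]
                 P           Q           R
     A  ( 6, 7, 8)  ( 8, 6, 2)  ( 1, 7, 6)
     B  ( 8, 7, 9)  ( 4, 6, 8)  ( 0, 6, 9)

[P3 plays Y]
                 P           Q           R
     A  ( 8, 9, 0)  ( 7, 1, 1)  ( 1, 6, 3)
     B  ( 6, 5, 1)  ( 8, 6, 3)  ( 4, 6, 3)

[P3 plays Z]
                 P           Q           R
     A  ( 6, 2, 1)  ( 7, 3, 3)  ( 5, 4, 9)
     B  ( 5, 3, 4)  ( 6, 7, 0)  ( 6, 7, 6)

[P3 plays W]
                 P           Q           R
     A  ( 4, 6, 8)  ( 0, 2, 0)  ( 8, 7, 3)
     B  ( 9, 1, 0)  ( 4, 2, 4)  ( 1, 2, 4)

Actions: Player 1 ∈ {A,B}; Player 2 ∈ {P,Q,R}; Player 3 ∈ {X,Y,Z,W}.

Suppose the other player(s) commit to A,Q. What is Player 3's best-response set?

u_3(X vs A,Q) = 2
u_3(Y vs A,Q) = 1
u_3(Z vs A,Q) = 3
u_3(W vs A,Q) = 0
max payoff 3 at {Z}

argmax u_3 = {Z}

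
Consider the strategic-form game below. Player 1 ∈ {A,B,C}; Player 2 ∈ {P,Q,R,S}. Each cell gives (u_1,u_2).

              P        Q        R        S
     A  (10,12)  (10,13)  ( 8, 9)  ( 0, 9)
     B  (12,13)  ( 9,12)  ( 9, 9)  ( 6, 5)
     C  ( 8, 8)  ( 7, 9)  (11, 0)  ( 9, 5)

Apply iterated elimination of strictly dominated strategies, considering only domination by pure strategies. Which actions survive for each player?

Remaining: P1:{A,B} P2:{P,Q}

P2 drop R (P beats it: A:12>9 B:13>9 C:8>0)
P2 drop S (P beats it: A:12>9 B:13>5 C:8>5)
P1 drop C (A beats it: P:10>8 Q:10>7)
P1→{A,B} P2→{P,Q}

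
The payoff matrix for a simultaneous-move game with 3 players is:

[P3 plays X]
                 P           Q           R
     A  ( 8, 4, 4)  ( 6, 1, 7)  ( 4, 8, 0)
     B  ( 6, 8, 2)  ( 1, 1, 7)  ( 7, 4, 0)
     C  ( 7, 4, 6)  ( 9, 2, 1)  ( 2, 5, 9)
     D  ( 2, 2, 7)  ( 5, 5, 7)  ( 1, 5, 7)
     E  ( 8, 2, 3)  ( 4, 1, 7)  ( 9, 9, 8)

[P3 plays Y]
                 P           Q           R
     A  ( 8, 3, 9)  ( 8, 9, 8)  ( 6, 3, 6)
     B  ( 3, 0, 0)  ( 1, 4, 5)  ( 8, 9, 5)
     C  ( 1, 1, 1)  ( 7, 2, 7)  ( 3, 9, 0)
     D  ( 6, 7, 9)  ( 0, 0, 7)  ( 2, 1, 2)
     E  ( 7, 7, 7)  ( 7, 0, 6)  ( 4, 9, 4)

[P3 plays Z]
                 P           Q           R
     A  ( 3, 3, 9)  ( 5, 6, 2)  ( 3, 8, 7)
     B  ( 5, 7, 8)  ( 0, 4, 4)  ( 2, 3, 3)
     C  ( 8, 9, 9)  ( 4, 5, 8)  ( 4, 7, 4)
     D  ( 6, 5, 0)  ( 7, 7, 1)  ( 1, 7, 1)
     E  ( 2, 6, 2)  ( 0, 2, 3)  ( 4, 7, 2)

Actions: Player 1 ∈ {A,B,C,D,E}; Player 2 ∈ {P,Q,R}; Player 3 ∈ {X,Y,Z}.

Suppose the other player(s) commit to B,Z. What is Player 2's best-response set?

u_2(P vs B,Z) = 7
u_2(Q vs B,Z) = 4
u_2(R vs B,Z) = 3
max payoff 7 at {P}

P2 best: {P}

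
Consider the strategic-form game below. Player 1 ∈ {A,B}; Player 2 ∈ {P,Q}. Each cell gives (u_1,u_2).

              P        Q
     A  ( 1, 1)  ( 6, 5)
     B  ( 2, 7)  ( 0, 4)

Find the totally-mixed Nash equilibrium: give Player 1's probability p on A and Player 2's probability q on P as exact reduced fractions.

P1 indiff ⇒ q·1+(1-q)·6 = q·2+(1-q)·0 ⇒ q(-1) = (1-q)(-6) ⇒ q = 6/7
P2 indiff ⇒ p·1+(1-p)·7 = p·5+(1-p)·4 ⇒ p(-4) = (1-p)(-3) ⇒ p = 3/7

(p,q) = (3/7, 6/7)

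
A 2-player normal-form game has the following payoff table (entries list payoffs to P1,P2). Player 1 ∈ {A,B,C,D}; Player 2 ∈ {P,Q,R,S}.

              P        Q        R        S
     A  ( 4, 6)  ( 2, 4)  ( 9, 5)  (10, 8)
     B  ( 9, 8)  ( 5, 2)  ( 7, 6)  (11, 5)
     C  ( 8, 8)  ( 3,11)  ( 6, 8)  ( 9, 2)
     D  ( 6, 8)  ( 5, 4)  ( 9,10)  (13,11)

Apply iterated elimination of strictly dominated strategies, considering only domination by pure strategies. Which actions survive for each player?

Remaining: P1:{A,B,D} P2:{P,R,S}

P1 drop C (B beats it: P:9>8 Q:5>3 R:7>6 S:11>9)
P2 drop Q (P beats it: A:6>4 B:8>2 D:8>4)
P1→{A,B,D} P2→{P,R,S}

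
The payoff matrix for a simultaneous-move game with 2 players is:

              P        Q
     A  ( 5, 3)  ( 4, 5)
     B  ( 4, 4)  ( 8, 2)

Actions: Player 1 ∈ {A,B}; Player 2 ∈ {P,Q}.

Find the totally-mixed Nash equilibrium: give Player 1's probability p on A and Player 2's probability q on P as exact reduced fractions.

P1 indiff ⇒ q·5+(1-q)·4 = q·4+(1-q)·8 ⇒ q(1) = (1-q)(4) ⇒ q = 4/5
P2 indiff ⇒ p·3+(1-p)·4 = p·5+(1-p)·2 ⇒ p(-2) = (1-p)(-2) ⇒ p = 1/2

P1 mixes 1/2 on A; P2 mixes 4/5 on P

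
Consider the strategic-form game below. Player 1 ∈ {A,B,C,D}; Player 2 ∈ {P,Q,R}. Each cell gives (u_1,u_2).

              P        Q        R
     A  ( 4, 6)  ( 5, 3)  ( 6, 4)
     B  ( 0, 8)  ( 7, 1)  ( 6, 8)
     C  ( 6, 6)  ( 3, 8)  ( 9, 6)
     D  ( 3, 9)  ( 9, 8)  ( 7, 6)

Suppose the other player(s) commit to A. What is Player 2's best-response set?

argmax u_2 = {P}

u_2(P vs A) = 6
u_2(Q vs A) = 3
u_2(R vs A) = 4
max payoff 6 at {P}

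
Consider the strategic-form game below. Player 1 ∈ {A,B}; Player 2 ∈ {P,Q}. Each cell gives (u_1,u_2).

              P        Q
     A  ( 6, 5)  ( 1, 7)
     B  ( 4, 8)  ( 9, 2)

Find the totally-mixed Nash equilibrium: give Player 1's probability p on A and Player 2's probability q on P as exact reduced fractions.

P1 mixes 3/4 on A; P2 mixes 4/5 on P

P1 indiff ⇒ q·6+(1-q)·1 = q·4+(1-q)·9 ⇒ q(2) = (1-q)(8) ⇒ q = 4/5
P2 indiff ⇒ p·5+(1-p)·8 = p·7+(1-p)·2 ⇒ p(-2) = (1-p)(-6) ⇒ p = 3/4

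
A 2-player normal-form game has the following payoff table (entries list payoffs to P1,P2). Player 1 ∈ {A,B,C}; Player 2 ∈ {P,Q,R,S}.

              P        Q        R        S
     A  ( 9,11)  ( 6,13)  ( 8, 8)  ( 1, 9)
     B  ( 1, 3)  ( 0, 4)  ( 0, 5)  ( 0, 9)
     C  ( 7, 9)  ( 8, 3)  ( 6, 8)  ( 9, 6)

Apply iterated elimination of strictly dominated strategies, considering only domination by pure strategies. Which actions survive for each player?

Survivors P1:{A,C} P2:{P,Q}

P1 drop B (A beats it: P:9>1 Q:6>0 R:8>0 S:1>0)
P2 drop R (P beats it: A:11>8 C:9>8)
P2 drop S (P beats it: A:11>9 C:9>6)
P1→{A,C} P2→{P,Q}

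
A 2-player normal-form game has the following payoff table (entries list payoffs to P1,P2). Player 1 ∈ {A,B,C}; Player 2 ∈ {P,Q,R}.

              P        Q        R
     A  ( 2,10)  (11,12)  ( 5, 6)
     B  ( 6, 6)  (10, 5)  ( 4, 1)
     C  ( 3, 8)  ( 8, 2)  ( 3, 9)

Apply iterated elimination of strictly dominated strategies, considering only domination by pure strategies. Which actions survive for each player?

P1 drop C (B beats it: P:6>3 Q:10>8 R:4>3)
P2 drop R (P beats it: A:10>6 B:6>1)
P1→{A,B} P2→{P,Q}

Survivors P1:{A,B} P2:{P,Q}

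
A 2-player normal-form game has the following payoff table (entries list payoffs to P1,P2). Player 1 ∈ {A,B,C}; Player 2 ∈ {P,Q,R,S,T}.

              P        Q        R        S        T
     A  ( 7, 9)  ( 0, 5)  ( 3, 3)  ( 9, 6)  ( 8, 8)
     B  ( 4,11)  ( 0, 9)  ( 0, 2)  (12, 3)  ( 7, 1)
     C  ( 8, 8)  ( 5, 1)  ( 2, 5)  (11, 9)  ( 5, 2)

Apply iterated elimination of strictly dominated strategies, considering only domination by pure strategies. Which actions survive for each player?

Remaining: P1:{B,C} P2:{P,S}

P2 drop Q (P beats it: A:9>5 B:11>9 C:8>1)
P2 drop R (P beats it: A:9>3 B:11>2 C:8>5)
P2 drop T (P beats it: A:9>8 B:11>1 C:8>2)
P1 drop A (C beats it: P:8>7 S:11>9)
P1→{B,C} P2→{P,S}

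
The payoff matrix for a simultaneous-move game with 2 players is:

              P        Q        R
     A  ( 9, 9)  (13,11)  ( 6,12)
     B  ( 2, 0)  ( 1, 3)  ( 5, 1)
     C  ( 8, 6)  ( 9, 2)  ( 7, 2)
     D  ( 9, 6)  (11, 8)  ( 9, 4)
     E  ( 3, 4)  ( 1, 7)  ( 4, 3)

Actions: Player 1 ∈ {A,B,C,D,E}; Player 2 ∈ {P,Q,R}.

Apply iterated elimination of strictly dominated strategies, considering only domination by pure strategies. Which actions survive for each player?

P1 drop B (A beats it: P:9>2 Q:13>1 R:6>5)
P1 drop C (D beats it: P:9>8 Q:11>9 R:9>7)
P1 drop E (A beats it: P:9>3 Q:13>1 R:6>4)
P2 drop P (Q beats it: A:11>9 D:8>6)
P1→{A,D} P2→{Q,R}

Survivors P1:{A,D} P2:{Q,R}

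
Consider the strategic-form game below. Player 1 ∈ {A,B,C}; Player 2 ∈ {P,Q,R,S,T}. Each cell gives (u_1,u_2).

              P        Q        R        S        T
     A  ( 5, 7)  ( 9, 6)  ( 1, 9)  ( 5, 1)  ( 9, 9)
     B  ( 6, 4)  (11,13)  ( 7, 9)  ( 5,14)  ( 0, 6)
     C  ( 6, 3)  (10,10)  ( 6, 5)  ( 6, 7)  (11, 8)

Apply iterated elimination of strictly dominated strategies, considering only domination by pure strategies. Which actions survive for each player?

P1 drop A (C beats it: P:6>5 Q:10>9 R:6>1 S:6>5 T:11>9)
P2 drop P (Q beats it: B:13>4 C:10>3)
P2 drop R (Q beats it: B:13>9 C:10>5)
P2 drop T (Q beats it: B:13>6 C:10>8)
P1→{B,C} P2→{Q,S}

Remaining: P1:{B,C} P2:{Q,S}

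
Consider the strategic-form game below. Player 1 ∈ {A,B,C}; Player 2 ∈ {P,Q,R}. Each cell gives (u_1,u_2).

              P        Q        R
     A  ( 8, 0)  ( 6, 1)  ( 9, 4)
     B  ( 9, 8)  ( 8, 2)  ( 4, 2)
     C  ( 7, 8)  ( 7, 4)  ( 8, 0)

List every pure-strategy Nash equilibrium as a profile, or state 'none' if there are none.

Nash profiles: (A,R), (B,P)

(A,P): not NE [P1→B gives 9>8; P2→R gives 4>0]
(A,Q): not NE [P1→B gives 8>6; P2→R gives 4>1]
(A,R): NE
(B,P): NE
(B,Q): not NE [P2→P gives 8>2]
(B,R): not NE [P1→A gives 9>4; P2→P gives 8>2]
(C,P): not NE [P1→B gives 9>7]
(C,Q): not NE [P1→B gives 8>7; P2→P gives 8>4]
(C,R): not NE [P1→A gives 9>8; P2→P gives 8>0]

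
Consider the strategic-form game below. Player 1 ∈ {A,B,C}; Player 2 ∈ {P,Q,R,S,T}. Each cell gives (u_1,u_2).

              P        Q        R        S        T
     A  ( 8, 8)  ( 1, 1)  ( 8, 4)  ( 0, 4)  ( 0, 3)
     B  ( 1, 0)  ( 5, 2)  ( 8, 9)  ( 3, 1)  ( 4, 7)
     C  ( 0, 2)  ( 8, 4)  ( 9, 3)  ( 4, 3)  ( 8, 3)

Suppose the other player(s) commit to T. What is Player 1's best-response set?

P1 best: {C}

u_1(A vs T) = 0
u_1(B vs T) = 4
u_1(C vs T) = 8
max payoff 8 at {C}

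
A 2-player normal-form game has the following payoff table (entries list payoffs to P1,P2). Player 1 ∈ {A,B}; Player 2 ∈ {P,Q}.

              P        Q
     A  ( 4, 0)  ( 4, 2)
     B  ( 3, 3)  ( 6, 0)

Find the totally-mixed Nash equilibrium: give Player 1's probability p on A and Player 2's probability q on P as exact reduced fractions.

P1 indiff ⇒ q·4+(1-q)·4 = q·3+(1-q)·6 ⇒ q(1) = (1-q)(2) ⇒ q = 2/3
P2 indiff ⇒ p·0+(1-p)·3 = p·2+(1-p)·0 ⇒ p(-2) = (1-p)(-3) ⇒ p = 3/5

p=3/5, q=2/3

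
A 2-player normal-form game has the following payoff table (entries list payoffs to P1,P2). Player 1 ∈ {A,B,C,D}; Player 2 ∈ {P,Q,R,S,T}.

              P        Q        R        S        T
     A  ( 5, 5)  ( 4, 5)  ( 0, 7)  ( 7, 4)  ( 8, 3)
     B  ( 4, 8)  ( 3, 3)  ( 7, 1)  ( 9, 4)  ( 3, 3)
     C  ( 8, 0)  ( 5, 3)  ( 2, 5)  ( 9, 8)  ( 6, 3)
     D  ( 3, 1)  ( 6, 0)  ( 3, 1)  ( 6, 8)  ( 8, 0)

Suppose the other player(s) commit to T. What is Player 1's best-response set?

u_1(A vs T) = 8
u_1(B vs T) = 3
u_1(C vs T) = 6
u_1(D vs T) = 8
max payoff 8 at {A,D}

P1 best: {A,D}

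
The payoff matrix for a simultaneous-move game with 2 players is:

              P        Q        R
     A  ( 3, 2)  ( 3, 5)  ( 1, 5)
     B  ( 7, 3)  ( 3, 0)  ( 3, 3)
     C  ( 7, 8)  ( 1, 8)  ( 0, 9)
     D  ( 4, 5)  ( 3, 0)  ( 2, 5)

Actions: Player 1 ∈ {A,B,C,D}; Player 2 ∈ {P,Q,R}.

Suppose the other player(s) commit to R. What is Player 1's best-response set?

u_1(A vs R) = 1
u_1(B vs R) = 3
u_1(C vs R) = 0
u_1(D vs R) = 2
max payoff 3 at {B}

BR_1 = {B}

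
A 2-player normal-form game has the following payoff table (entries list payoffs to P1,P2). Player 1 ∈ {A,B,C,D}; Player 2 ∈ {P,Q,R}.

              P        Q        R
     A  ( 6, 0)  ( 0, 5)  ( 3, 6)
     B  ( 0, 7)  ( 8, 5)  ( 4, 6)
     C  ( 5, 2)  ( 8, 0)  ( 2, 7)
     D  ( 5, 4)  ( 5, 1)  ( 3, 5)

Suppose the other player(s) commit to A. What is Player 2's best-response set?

u_2(P vs A) = 0
u_2(Q vs A) = 5
u_2(R vs A) = 6
max payoff 6 at {R}

argmax u_2 = {R}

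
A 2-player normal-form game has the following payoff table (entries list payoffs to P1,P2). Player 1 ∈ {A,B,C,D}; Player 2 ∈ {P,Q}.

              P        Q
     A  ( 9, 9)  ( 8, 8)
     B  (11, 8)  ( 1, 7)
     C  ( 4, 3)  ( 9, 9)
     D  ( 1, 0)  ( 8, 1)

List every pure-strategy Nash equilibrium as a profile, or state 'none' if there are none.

PSNE = {(B,P), (C,Q)}

(A,P): not NE [P1→B gives 11>9]
(A,Q): not NE [P1→C gives 9>8; P2→P gives 9>8]
(B,P): NE
(B,Q): not NE [P1→C gives 9>1; P2→P gives 8>7]
(C,P): not NE [P1→B gives 11>4; P2→Q gives 9>3]
(C,Q): NE
(D,P): not NE [P1→B gives 11>1; P2→Q gives 1>0]
(D,Q): not NE [P1→C gives 9>8]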